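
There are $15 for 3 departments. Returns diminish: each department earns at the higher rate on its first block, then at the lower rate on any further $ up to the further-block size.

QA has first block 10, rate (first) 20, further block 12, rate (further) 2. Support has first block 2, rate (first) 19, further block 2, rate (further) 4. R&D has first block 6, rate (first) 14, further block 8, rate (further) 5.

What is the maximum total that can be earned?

280

Treat each block as its own option and order by rate: QA/T1 20 > Support/T1 19 > R&D/T1 14 > R&D/T2 5 > Support/T2 4 > QA/T2 2.
QA/T1 (20): +10 ; 5 left.
Fill Support T1 block (2 at 19) ; 3 left.
3 remain; put them into R&D T1 at 14.
Total = 20×10 + 19×2 + 14×3 = 280.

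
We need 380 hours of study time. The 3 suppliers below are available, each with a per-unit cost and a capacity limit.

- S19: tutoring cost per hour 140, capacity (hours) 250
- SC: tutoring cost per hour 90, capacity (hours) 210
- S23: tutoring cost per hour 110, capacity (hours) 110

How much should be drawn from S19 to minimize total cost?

Fill from the cheapest supplier first.
SC at 90: take all 210 hours — 170 still needed.
Take 110 from S23 at 110 — need 60 more.
S19 (140): take the remaining 60 — done.

60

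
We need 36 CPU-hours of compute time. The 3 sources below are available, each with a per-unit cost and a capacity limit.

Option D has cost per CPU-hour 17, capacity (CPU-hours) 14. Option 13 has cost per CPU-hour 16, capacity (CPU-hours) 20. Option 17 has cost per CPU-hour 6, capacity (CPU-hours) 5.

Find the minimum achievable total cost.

537

Cheapest first:
Take 5 from Option 17 at 6 → need 31 more.
Option 13 at 16: take all 20 CPU-hours → 11 still needed.
Take 11 from Option D at 17 to finish.
Cost = 5×6 + 20×16 + 11×17 = 537.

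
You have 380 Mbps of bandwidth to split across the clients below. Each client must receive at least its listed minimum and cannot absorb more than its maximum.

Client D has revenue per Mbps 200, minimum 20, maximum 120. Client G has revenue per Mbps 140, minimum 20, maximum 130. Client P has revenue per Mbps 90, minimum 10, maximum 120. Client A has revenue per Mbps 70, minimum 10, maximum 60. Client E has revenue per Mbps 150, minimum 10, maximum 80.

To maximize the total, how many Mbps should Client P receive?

Meeting every minimum uses 20+20+10+10+10 = 70 Mbps, leaving 310.
Highest revenue per Mbps first: Client D 200 > Client E 150 > Client G 140 > Client P 90 > Client A 70.
Client D: +100 to 120 (cap) → 210 left.
Client E takes 70 more to reach its cap of 80 → 140 left.
Client G takes 110 more to reach its cap of 130 → 30 left.
Client P has room for 110 more but only 30 remain, so it gets 40.

40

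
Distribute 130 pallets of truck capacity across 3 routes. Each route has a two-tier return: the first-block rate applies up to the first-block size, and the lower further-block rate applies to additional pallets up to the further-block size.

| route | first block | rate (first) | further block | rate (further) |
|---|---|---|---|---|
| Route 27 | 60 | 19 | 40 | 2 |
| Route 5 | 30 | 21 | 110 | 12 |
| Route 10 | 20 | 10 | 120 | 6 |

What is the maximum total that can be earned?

2250

Order all 6 blocks by rate: Route 5/tier1 21 > Route 27/tier1 19 > Route 5/tier2 12 > Route 10/tier1 10 > Route 10/tier2 6 > Route 27/tier2 2.
Fill Route 5 tier1 block (30 at 21) — 100 left.
Route 27/tier1 (19): +60 — 40 left.
Route 5 tier2 at 12: only 40 left, fill 40.
Total = 21×30 + 19×60 + 12×40 = 2250.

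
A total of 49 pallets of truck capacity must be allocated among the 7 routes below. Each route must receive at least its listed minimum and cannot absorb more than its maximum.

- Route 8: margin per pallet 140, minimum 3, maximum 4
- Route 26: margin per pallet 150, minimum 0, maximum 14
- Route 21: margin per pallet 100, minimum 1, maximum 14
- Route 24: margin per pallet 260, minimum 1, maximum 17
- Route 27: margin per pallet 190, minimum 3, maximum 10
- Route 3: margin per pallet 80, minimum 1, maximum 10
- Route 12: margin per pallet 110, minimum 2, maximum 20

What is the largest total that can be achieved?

Meeting every minimum uses 3+0+1+1+3+1+2 = 11 pallets, leaving 38.
Rank by margin per pallet: Route 24 260 > Route 27 190 > Route 26 150 > Route 8 140 > Route 12 110 > Route 21 100 > Route 3 80.
Give Route 24 16 more to hit its cap of 17 → 22 left.
Route 27: +7 to 10 (cap) → 15 left.
Route 26 takes 14 more to reach its cap of 14 → 1 left.
Give Route 8 1 more to hit its cap of 4 → 0 left.
Total = 140×4 + 150×14 + 100×1 + 260×17 + 190×10 + 80×1 + 110×2 = 9380.

9380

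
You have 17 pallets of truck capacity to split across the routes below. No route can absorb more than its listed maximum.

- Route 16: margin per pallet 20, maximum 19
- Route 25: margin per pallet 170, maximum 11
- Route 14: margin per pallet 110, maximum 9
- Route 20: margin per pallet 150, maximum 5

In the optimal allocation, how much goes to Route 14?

Order the routes by margin per pallet: Route 25 170 > Route 20 150 > Route 14 110 > Route 16 20.
Route 25: +11 to 11 (cap) → 6 left.
Give Route 20 5 to hit its cap of 5 → 1 left.
Route 14: +1 (room for 9) → 1. Pool exhausted.

1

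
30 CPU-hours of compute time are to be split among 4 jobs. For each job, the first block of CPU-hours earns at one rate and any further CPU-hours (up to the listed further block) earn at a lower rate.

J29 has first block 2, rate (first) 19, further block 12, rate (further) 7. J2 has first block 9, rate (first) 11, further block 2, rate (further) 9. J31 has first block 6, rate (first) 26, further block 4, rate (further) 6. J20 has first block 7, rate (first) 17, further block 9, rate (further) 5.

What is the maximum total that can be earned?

458

Order all 8 blocks by rate: J31/T1 26 > J29/T1 19 > J20/T1 17 > J2/T1 11 > J2/T2 9 > J29/T2 7 > J31/T2 6 > J20/T2 5.
J31/T1 (26): +6 ; 24 left.
J29 T1 at 19: fill all 2 ; 22 left.
Fill J20 T1 block (7 at 17) ; 15 left.
J2 T1 at 11: fill all 9 ; 6 left.
J2 T2 at 9: fill all 2 ; 4 left.
J29 T2 at 7: only 4 left, fill 4.
Total = 26×6 + 19×2 + 17×7 + 11×9 + 9×2 + 7×4 = 458.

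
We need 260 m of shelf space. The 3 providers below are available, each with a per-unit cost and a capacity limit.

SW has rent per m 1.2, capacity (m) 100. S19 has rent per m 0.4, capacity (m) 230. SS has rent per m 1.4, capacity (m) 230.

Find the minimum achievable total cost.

128

Fill from the cheapest provider first.
Take 230 from S19 at 0.4 → need 30 more.
Take 30 from SW at 1.2 to finish.
SS: unused.
Cost = 230×0.4 + 30×1.2 = 128.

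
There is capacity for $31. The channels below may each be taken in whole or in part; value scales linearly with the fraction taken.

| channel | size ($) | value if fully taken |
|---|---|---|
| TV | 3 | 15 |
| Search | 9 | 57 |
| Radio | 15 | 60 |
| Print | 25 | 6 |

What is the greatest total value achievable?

Best value per unit of size first: Search 57/9≈6.33, TV 15/3≈5, Radio 60/15≈4, Print 6/25≈0.24.
Search: take in full, 9 $ for value 57 → 22 left.
All 3 $ of TV fit (value 15) → 19 remain.
Radio: take in full, 15 $ for value 60 → 4 left.
Only 4 $ remain; take 4/25 of Print for value 6×4/25 = 0.96.
Total value = 132.96.

132.96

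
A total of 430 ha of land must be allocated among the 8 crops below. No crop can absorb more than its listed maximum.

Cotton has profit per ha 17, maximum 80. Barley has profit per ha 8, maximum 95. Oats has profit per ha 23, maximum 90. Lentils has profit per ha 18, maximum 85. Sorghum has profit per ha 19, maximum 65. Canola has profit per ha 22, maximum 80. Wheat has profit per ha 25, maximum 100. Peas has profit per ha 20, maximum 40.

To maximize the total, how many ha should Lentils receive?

Highest profit per ha first: Wheat 25 > Oats 23 > Canola 22 > Peas 20 > Sorghum 19 > Lentils 18 > Cotton 17 > Barley 8.
Give Wheat 100 to hit its cap of 100 → 330 left.
Oats: +90 to 90 (cap) → 240 left.
Canola: +80 to 80 (cap) → 160 left.
Peas: +40 to 40 (cap) → 120 left.
Sorghum takes 65 to reach its cap of 65 → 55 left.
Only 55 left; Lentils takes them to reach 55.

55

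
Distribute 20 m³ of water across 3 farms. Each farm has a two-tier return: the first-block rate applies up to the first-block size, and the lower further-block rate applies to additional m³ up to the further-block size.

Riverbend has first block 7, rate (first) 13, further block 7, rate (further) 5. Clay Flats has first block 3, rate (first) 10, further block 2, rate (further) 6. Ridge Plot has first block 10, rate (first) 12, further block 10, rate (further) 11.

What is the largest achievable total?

Rank every tier by rate: Riverbend/tier1 13 > Ridge Plot/tier1 12 > Ridge Plot/tier2 11 > Clay Flats/tier1 10 > Clay Flats/tier2 6 > Riverbend/tier2 5.
Fill Riverbend tier1 block (7 at 13) ; 13 left.
Ridge Plot/tier1 (12): +10 ; 3 left.
Ridge Plot tier2 at 11: only 3 left, fill 3.
Total = 13×7 + 12×10 + 11×3 = 244.

244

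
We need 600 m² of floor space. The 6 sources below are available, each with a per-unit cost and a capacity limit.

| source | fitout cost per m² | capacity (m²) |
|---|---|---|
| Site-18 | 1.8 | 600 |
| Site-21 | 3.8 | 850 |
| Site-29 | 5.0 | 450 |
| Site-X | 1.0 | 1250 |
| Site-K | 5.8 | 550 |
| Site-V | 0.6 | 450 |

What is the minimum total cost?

Fill from the cheapest source first.
Take 450 from Site-V at 0.6 ; need 150 more.
Take 150 from Site-X at 1.0 to finish.
Site-18, Site-21, Site-29, Site-K: unused.
Cost = 450×0.6 + 150×1.0 = 420.

420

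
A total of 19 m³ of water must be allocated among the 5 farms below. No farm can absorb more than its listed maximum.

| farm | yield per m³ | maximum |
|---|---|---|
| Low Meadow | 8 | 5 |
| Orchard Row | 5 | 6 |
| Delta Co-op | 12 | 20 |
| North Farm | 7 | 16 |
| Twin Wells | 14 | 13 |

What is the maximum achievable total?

254

Highest yield per m³ first: Twin Wells 14 > Delta Co-op 12 > Low Meadow 8 > North Farm 7 > Orchard Row 5.
Give Twin Wells 13 to hit its cap of 13 — 6 left.
Delta Co-op: +6 (room for 20) → 6. Pool exhausted.
Total = 12×6 + 14×13 = 254.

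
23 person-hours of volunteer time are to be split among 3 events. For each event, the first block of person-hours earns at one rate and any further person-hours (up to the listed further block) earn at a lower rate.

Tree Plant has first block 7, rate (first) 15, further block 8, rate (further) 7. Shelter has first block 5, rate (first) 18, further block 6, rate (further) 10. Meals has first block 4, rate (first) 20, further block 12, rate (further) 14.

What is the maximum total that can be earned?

373

Treat each block as its own option and order by rate: Meals/tier1 20 > Shelter/tier1 18 > Tree Plant/tier1 15 > Meals/tier2 14 > Shelter/tier2 10 > Tree Plant/tier2 7.
Meals tier1 at 20: fill all 4 ; 19 left.
Fill Shelter tier1 block (5 at 18) ; 14 left.
Fill Tree Plant tier1 block (7 at 15) ; 7 left.
Meals tier2 at 14: only 7 left, fill 7.
Total = 20×4 + 18×5 + 15×7 + 14×7 = 373.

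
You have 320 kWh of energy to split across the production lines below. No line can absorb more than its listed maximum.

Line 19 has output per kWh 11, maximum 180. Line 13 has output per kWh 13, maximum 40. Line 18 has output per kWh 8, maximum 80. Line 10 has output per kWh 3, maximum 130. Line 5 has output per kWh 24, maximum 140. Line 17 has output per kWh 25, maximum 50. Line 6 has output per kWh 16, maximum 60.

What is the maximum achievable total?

6420

Order the production lines by output per kWh: Line 17 25 > Line 5 24 > Line 6 16 > Line 13 13 > Line 19 11 > Line 18 8 > Line 10 3.
Give Line 17 50 to hit its cap of 50 → 270 left.
Line 5 takes 140 to reach its cap of 140 → 130 left.
Line 6 takes 60 to reach its cap of 60 → 70 left.
Line 13 takes 40 to reach its cap of 40 → 30 left.
Line 19 has room for 180 but only 30 remain, so it gets 30.
Total = 11×30 + 13×40 + 24×140 + 25×50 + 16×60 = 6420.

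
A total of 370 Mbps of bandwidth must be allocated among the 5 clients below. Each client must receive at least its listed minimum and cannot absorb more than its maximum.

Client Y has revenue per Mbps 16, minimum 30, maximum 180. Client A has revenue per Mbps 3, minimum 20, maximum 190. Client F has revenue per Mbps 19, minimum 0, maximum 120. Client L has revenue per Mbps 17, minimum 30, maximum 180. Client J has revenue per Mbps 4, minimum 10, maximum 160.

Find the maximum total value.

6080

Meeting every minimum uses 30+20+0+30+10 = 90 Mbps, leaving 280.
Order the clients by revenue per Mbps: Client F 19 > Client L 17 > Client Y 16 > Client J 4 > Client A 3.
Give Client F 120 more to hit its cap of 120 → 160 left.
Give Client L 150 more to hit its cap of 180 → 10 left.
Client Y: +10 (room for 150) → 40. Pool exhausted.
Total = 16×40 + 3×20 + 19×120 + 17×180 + 4×10 = 6080.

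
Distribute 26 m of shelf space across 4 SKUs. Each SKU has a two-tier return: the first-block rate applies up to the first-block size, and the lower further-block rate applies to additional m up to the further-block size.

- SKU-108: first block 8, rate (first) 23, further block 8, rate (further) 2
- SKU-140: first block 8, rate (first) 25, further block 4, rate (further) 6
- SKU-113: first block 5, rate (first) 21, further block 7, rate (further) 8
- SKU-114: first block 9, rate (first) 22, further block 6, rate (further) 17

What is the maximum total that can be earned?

603

Treat each block as its own option and order by rate: SKU-140/T1 25 > SKU-108/T1 23 > SKU-114/T1 22 > SKU-113/T1 21 > SKU-114/T2 17 > SKU-113/T2 8 > SKU-140/T2 6 > SKU-108/T2 2.
Fill SKU-140 T1 block (8 at 25) ; 18 left.
Fill SKU-108 T1 block (8 at 23) ; 10 left.
SKU-114/T1 (22): +9 ; 1 left.
SKU-113 T1 at 21: only 1 left, fill 1.
Total = 25×8 + 23×8 + 22×9 + 21×1 = 603.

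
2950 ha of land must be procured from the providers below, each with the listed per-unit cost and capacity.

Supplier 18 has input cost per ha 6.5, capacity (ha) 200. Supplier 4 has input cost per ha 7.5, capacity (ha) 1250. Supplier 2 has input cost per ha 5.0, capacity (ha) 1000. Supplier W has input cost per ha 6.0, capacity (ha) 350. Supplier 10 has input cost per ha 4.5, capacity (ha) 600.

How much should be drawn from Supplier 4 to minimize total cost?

800

Cheapest first:
Take 600 from Supplier 10 at 4.5 → need 2350 more.
Supplier 2 (5.0): use full 1000 → 1350 ha to go.
Supplier W at 6.0: take all 350 ha → 1000 still needed.
Supplier 18 (6.5): use full 200 → 800 ha to go.
Take 800 from Supplier 4 at 7.5 to finish.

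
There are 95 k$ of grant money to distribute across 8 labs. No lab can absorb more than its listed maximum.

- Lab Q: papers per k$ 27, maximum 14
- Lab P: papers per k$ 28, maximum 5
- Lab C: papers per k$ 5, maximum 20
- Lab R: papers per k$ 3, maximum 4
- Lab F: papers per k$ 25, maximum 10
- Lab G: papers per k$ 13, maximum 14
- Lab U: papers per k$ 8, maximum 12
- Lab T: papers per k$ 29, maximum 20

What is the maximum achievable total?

Order the labs by papers per k$: Lab T 29 > Lab P 28 > Lab Q 27 > Lab F 25 > Lab G 13 > Lab U 8 > Lab C 5 > Lab R 3.
Lab T: +20 to 20 (cap) ; 75 left.
Lab P: +5 to 5 (cap) ; 70 left.
Lab Q takes 14 to reach its cap of 14 ; 56 left.
Lab F takes 10 to reach its cap of 10 ; 46 left.
Lab G: +14 to 14 (cap) ; 32 left.
Lab U: +12 to 12 (cap) ; 20 left.
Give Lab C 20 to hit its cap of 20 ; 0 left.
Total = 27×14 + 28×5 + 5×20 + 25×10 + 13×14 + 8×12 + 29×20 = 1726.

1726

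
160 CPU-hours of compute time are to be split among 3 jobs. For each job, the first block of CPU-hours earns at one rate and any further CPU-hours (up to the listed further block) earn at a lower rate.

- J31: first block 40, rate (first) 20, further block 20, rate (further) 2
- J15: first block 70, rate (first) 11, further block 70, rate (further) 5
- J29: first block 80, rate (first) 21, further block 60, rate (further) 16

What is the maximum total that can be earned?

Rank every tier by rate: J29/first 21 > J31/first 20 > J29/second 16 > J15/first 11 > J15/second 5 > J31/second 2.
J29/first (21): +80 ; 80 left.
J31 first at 20: fill all 40 ; 40 left.
40 remain; put them into J29 second at 16.
Total = 21×80 + 20×40 + 16×40 = 3120.

3120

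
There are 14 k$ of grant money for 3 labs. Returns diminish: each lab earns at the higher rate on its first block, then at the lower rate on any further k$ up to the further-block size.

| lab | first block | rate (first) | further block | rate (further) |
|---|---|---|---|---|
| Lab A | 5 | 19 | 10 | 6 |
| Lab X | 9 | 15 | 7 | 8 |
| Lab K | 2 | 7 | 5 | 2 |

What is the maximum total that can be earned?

230

Order all 6 blocks by rate: Lab A/tier1 19 > Lab X/tier1 15 > Lab X/tier2 8 > Lab K/tier1 7 > Lab A/tier2 6 > Lab K/tier2 2.
Fill Lab A tier1 block (5 at 19) → 9 left.
Lab X tier1 at 15: fill all 9 → 0 left.
Total = 19×5 + 15×9 = 230.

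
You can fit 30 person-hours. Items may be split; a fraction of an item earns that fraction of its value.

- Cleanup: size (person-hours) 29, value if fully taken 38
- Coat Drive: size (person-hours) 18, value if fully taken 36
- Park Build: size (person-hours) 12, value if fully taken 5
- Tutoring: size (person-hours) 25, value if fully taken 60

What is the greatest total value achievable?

Best value per unit of size first: Tutoring 60/25≈2.4, Coat Drive 36/18≈2, Cleanup 38/29≈1.31, Park Build 5/12≈0.417.
All 25 person-hours of Tutoring fit (value 60) ; 5 remain.
Fill the last 5 person-hours with part of Coat Drive: 5/18 of it earns 10.
Total value = 70.

70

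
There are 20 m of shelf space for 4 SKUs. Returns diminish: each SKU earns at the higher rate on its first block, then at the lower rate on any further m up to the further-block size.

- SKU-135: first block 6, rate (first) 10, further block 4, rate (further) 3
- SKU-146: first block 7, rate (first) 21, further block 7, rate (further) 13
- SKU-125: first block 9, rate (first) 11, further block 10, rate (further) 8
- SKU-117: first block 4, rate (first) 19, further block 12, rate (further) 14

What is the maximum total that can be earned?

349

Order all 8 blocks by rate: SKU-146/T1 21 > SKU-117/T1 19 > SKU-117/T2 14 > SKU-146/T2 13 > SKU-125/T1 11 > SKU-135/T1 10 > SKU-125/T2 8 > SKU-135/T2 3.
Fill SKU-146 T1 block (7 at 21) — 13 left.
SKU-117/T1 (19): +4 — 9 left.
9 remain; put them into SKU-117 T2 at 14.
Total = 21×7 + 19×4 + 14×9 = 349.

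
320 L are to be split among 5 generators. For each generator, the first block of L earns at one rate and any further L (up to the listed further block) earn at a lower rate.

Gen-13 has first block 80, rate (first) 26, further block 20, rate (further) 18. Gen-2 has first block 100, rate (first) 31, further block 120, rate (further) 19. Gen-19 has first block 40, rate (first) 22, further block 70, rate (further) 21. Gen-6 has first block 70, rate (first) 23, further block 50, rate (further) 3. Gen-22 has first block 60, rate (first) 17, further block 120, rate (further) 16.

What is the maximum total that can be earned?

Order all 10 blocks by rate: Gen-2/first 31 > Gen-13/first 26 > Gen-6/first 23 > Gen-19/first 22 > Gen-19/second 21 > Gen-2/second 19 > Gen-13/second 18 > Gen-22/first 17 > Gen-22/second 16 > Gen-6/second 3.
Fill Gen-2 first block (100 at 31) ; 220 left.
Gen-13 first at 26: fill all 80 ; 140 left.
Gen-6/first (23): +70 ; 70 left.
Gen-19 first at 22: fill all 40 ; 30 left.
30 remain; put them into Gen-19 second at 21.
Total = 31×100 + 26×80 + 23×70 + 22×40 + 21×30 = 8300.

8300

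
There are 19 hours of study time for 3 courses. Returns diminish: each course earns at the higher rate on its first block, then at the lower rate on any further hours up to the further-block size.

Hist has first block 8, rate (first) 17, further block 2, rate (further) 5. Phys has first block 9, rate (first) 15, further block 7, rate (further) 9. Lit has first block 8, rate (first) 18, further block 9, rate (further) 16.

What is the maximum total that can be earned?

328

Treat each block as its own option and order by rate: Lit/T1 18 > Hist/T1 17 > Lit/T2 16 > Phys/T1 15 > Phys/T2 9 > Hist/T2 5.
Lit T1 at 18: fill all 8 → 11 left.
Fill Hist T1 block (8 at 17) → 3 left.
Lit/T2: +3 of 9 at 16; pool empty.
Total = 18×8 + 17×8 + 16×3 = 328.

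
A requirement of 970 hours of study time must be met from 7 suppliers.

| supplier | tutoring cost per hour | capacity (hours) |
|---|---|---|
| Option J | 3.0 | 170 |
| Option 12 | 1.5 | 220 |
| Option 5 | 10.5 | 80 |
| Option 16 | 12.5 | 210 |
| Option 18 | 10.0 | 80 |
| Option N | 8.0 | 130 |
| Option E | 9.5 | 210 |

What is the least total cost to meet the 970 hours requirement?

6515

Use suppliers in increasing cost order.
Option 12 at 1.5: take all 220 hours — 750 still needed.
Option J (3.0): use full 170 — 580 hours to go.
Option N at 8.0: take all 130 hours — 450 still needed.
Option E at 9.5: take all 210 hours — 240 still needed.
Option 18 at 10.0: take all 80 hours — 160 still needed.
Option 5 at 10.5: take all 80 hours — 80 still needed.
Option 16 at 12.5: take 80 of its 210 — requirement met.
Cost = 220×1.5 + 170×3.0 + 130×8.0 + 210×9.5 + 80×10.0 + 80×10.5 + 80×12.5 = 6515.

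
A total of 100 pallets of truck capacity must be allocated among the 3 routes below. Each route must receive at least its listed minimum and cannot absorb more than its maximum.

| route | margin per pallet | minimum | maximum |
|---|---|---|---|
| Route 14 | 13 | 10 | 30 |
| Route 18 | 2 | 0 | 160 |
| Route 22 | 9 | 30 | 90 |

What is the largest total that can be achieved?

1020

Meeting every minimum uses 10+0+30 = 40 pallets, leaving 60.
Rank by margin per pallet: Route 14 13 > Route 22 9 > Route 18 2.
Route 14: +20 to 30 (cap) → 40 left.
Route 22 has room for 60 more but only 40 remain, so it gets 70.
Total = 13×30 + 9×70 = 1020.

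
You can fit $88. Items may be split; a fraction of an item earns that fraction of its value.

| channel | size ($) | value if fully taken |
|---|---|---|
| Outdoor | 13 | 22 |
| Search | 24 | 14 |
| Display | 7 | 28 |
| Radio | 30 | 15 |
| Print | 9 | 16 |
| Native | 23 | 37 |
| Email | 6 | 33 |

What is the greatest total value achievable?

Best value per unit of size first: Email 33/6≈5.5, Display 28/7≈4, Print 16/9≈1.78, Outdoor 22/13≈1.69, Native 37/23≈1.61, Search 14/24≈0.583, Radio 15/30≈0.5.
All 6 $ of Email fit (value 33) ; 82 remain.
Display: take in full, 7 $ for value 28 ; 75 left.
All 9 $ of Print fit (value 16) ; 66 remain.
Take all of Outdoor (13 $, value 22) ; 53 $ left.
All 23 $ of Native fit (value 37) ; 30 remain.
Search: take in full, 24 $ for value 14 ; 6 left.
Fill the last 6 $ with part of Radio: 6/30 of it earns 3.
Total value = 153.

153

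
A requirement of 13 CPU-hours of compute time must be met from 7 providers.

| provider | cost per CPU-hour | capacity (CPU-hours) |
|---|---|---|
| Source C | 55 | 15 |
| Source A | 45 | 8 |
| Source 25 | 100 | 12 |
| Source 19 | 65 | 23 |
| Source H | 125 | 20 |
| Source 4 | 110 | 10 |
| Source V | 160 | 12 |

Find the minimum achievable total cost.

635

Fill from the cheapest provider first.
Source A (45): use full 8 — 5 CPU-hours to go.
Source C at 55: take 5 of its 15 — requirement met.
Source 19, Source 25, Source 4, Source H, Source V: unused.
Cost = 8×45 + 5×55 = 635.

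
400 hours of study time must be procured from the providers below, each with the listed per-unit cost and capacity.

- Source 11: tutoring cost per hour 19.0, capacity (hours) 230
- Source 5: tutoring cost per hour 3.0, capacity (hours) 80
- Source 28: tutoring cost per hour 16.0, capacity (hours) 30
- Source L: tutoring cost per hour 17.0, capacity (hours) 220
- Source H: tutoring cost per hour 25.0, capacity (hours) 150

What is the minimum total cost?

Fill from the cheapest provider first.
Take 80 from Source 5 at 3.0 → need 320 more.
Source 28 (16.0): use full 30 → 290 hours to go.
Source L (17.0): use full 220 → 70 hours to go.
Source 11 at 19.0: take 70 of its 230 → requirement met.
Source H: unused.
Cost = 80×3.0 + 30×16.0 + 220×17.0 + 70×19.0 = 5790.

5790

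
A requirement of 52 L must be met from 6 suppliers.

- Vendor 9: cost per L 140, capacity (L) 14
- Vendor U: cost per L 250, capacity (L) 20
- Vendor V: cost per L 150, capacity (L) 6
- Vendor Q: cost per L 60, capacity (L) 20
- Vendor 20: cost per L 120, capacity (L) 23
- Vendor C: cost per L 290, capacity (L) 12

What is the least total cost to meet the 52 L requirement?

5220

Cheapest first:
Vendor Q (60): use full 20 ; 32 L to go.
Take 23 from Vendor 20 at 120 ; need 9 more.
Vendor 9 at 140: take 9 of its 14 ; requirement met.
Vendor V, Vendor U, Vendor C: unused.
Cost = 20×60 + 23×120 + 9×140 = 5220.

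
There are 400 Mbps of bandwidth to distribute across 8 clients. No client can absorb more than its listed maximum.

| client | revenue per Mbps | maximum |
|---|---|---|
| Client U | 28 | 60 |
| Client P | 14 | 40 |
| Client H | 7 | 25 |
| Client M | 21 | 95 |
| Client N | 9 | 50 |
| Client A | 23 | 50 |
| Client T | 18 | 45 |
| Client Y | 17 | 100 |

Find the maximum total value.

Rank by revenue per Mbps: Client U 28 > Client A 23 > Client M 21 > Client T 18 > Client Y 17 > Client P 14 > Client N 9 > Client H 7.
Client U: +60 to 60 (cap) ; 340 left.
Give Client A 50 to hit its cap of 50 ; 290 left.
Client M takes 95 to reach its cap of 95 ; 195 left.
Client T: +45 to 45 (cap) ; 150 left.
Give Client Y 100 to hit its cap of 100 ; 50 left.
Give Client P 40 to hit its cap of 40 ; 10 left.
Client N: +10 (room for 50) → 10. Pool exhausted.
Total = 28×60 + 14×40 + 21×95 + 9×10 + 23×50 + 18×45 + 17×100 = 7985.

7985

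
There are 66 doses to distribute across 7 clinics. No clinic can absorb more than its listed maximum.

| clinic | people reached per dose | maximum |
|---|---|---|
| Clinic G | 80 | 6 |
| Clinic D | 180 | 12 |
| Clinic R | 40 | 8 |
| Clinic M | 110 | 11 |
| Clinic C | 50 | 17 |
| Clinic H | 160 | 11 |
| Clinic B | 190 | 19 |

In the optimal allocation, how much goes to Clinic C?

Rank by people reached per dose: Clinic B 190 > Clinic D 180 > Clinic H 160 > Clinic M 110 > Clinic G 80 > Clinic C 50 > Clinic R 40.
Clinic B: +19 to 19 (cap) — 47 left.
Give Clinic D 12 to hit its cap of 12 — 35 left.
Clinic H: +11 to 11 (cap) — 24 left.
Clinic M takes 11 to reach its cap of 11 — 13 left.
Clinic G: +6 to 6 (cap) — 7 left.
Clinic C has room for 17 but only 7 remain, so it gets 7.

7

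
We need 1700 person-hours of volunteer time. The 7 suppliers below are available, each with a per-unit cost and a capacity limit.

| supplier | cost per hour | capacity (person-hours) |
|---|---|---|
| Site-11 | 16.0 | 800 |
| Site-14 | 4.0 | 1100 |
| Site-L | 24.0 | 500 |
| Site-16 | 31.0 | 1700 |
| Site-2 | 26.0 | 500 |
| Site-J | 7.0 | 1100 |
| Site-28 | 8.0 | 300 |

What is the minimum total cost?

8600

Use suppliers in increasing cost order.
Take 1100 from Site-14 at 4.0 — need 600 more.
Take 600 from Site-J at 7.0 to finish.
Site-28, Site-11, Site-L, Site-2, Site-16: unused.
Cost = 1100×4.0 + 600×7.0 = 8600.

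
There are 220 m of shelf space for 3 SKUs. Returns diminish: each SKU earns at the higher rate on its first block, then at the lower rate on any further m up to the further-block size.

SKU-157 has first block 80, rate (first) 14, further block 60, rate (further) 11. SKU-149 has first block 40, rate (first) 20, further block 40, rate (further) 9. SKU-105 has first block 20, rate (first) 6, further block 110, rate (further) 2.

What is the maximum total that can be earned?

2940

Treat each block as its own option and order by rate: SKU-149/tier1 20 > SKU-157/tier1 14 > SKU-157/tier2 11 > SKU-149/tier2 9 > SKU-105/tier1 6 > SKU-105/tier2 2.
SKU-149 tier1 at 20: fill all 40 → 180 left.
SKU-157/tier1 (14): +80 → 100 left.
Fill SKU-157 tier2 block (60 at 11) → 40 left.
SKU-149/tier2 (9): +40 → 0 left.
Total = 20×40 + 14×80 + 11×60 + 9×40 = 2940.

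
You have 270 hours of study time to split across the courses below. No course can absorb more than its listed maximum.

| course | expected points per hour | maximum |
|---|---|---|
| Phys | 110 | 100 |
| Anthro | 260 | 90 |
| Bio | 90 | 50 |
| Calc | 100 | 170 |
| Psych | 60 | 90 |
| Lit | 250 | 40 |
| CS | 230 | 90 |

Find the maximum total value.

59600

Highest expected points per hour first: Anthro 260 > Lit 250 > CS 230 > Phys 110 > Calc 100 > Bio 90 > Psych 60.
Anthro: +90 to 90 (cap) → 180 left.
Give Lit 40 to hit its cap of 40 → 140 left.
CS: +90 to 90 (cap) → 50 left.
Phys has room for 100 but only 50 remain, so it gets 50.
Total = 110×50 + 260×90 + 250×40 + 230×90 = 59600.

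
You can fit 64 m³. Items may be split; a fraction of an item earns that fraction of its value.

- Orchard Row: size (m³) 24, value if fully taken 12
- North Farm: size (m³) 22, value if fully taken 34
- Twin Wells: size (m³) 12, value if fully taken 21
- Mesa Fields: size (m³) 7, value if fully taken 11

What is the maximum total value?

77.5

Best value per unit of size first: Twin Wells 21/12≈1.75, Mesa Fields 11/7≈1.57, North Farm 34/22≈1.55, Orchard Row 12/24≈0.5.
All 12 m³ of Twin Wells fit (value 21) ; 52 remain.
Take all of Mesa Fields (7 m³, value 11) ; 45 m³ left.
Take all of North Farm (22 m³, value 34) ; 23 m³ left.
Fill the last 23 m³ with part of Orchard Row: 23/24 of it earns 11.5.
Total value = 77.5.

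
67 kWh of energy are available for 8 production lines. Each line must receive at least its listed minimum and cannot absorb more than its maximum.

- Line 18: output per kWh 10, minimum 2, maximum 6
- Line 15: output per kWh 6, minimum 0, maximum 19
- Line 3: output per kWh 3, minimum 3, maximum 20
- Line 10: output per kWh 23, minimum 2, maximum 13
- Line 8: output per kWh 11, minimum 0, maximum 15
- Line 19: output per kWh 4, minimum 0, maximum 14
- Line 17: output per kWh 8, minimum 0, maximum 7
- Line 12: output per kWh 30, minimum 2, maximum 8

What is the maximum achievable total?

919

Meeting every minimum uses 2+0+3+2+0+0+0+2 = 9 kWh, leaving 58.
Order the production lines by output per kWh: Line 12 30 > Line 10 23 > Line 8 11 > Line 18 10 > Line 17 8 > Line 15 6 > Line 19 4 > Line 3 3.
Line 12: +6 to 8 (cap) → 52 left.
Line 10 takes 11 more to reach its cap of 13 → 41 left.
Line 8: +15 to 15 (cap) → 26 left.
Give Line 18 4 more to hit its cap of 6 → 22 left.
Line 17: +7 to 7 (cap) → 15 left.
Only 15 left; Line 15 takes them to reach 15.
Total = 10×6 + 6×15 + 3×3 + 23×13 + 11×15 + 8×7 + 30×8 = 919.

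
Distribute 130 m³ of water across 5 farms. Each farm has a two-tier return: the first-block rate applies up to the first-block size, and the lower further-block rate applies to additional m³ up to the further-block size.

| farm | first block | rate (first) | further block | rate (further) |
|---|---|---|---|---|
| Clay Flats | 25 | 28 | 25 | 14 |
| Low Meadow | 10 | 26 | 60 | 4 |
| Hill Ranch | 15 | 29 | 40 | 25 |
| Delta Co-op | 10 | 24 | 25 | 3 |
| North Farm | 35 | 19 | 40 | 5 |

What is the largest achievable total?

3205

Order all 10 blocks by rate: Hill Ranch/tier1 29 > Clay Flats/tier1 28 > Low Meadow/tier1 26 > Hill Ranch/tier2 25 > Delta Co-op/tier1 24 > North Farm/tier1 19 > Clay Flats/tier2 14 > North Farm/tier2 5 > Low Meadow/tier2 4 > Delta Co-op/tier2 3.
Hill Ranch/tier1 (29): +15 ; 115 left.
Clay Flats/tier1 (28): +25 ; 90 left.
Low Meadow/tier1 (26): +10 ; 80 left.
Fill Hill Ranch tier2 block (40 at 25) ; 40 left.
Fill Delta Co-op tier1 block (10 at 24) ; 30 left.
North Farm/tier1: +30 of 35 at 19; pool empty.
Total = 29×15 + 28×25 + 26×10 + 25×40 + 24×10 + 19×30 = 3205.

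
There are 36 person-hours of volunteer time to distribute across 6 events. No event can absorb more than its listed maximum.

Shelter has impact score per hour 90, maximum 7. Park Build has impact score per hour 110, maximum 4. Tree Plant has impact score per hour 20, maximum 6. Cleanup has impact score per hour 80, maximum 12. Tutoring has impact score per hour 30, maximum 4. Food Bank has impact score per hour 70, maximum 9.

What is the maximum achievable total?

Order the events by impact score per hour: Park Build 110 > Shelter 90 > Cleanup 80 > Food Bank 70 > Tutoring 30 > Tree Plant 20.
Give Park Build 4 to hit its cap of 4 — 32 left.
Shelter: +7 to 7 (cap) — 25 left.
Cleanup: +12 to 12 (cap) — 13 left.
Food Bank: +9 to 9 (cap) — 4 left.
Tutoring takes 4 to reach its cap of 4 — 0 left.
Total = 90×7 + 110×4 + 80×12 + 30×4 + 70×9 = 2780.

2780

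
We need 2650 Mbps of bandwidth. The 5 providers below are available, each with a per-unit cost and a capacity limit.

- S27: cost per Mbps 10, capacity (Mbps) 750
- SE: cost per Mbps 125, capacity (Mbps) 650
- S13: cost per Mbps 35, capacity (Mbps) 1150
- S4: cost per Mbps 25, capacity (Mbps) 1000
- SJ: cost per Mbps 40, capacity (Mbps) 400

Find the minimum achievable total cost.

64000

Use providers in increasing cost order.
Take 750 from S27 at 10 ; need 1900 more.
S4 at 25: take all 1000 Mbps ; 900 still needed.
S13 (35): take the remaining 900 ; done.
SJ, SE: unused.
Cost = 750×10 + 1000×25 + 900×35 = 64000.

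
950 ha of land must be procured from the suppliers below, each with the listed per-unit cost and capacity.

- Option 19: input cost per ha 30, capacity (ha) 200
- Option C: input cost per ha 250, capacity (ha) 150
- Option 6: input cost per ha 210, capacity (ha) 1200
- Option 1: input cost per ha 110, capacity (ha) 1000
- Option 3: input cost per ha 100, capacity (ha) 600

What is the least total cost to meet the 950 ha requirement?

82500

Cheapest first:
Take 200 from Option 19 at 30 ; need 750 more.
Option 3 (100): use full 600 ; 150 ha to go.
Take 150 from Option 1 at 110 to finish.
Option 6, Option C: unused.
Cost = 200×30 + 600×100 + 150×110 = 82500.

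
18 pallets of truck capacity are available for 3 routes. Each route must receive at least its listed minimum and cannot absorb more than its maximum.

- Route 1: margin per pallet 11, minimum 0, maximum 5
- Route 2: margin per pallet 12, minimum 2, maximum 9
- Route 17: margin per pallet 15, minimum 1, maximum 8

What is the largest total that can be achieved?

239

Meeting every minimum uses 0+2+1 = 3 pallets, leaving 15.
Rank by margin per pallet: Route 17 15 > Route 2 12 > Route 1 11.
Give Route 17 7 more to hit its cap of 8 ; 8 left.
Route 2 takes 7 more to reach its cap of 9 ; 1 left.
Route 1: +1 (room for 5) → 1. Pool exhausted.
Total = 11×1 + 12×9 + 15×8 = 239.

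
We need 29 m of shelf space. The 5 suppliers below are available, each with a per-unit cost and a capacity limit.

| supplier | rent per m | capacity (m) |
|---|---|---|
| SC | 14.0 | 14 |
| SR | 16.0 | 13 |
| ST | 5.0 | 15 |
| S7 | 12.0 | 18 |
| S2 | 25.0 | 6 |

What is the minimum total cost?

243

Cheapest first:
Take 15 from ST at 5.0 ; need 14 more.
Take 14 from S7 at 12.0 to finish.
SC, SR, S2: unused.
Cost = 15×5.0 + 14×12.0 = 243.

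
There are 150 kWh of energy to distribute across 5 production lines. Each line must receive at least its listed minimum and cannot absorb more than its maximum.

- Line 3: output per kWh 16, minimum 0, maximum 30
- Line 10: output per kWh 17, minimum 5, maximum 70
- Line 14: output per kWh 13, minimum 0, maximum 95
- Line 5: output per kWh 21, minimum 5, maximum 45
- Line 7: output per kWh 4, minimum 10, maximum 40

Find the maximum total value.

Meeting every minimum uses 0+5+0+5+10 = 20 kWh, leaving 130.
Rank by output per kWh: Line 5 21 > Line 10 17 > Line 3 16 > Line 14 13 > Line 7 4.
Line 5: +40 to 45 (cap) ; 90 left.
Line 10 takes 65 more to reach its cap of 70 ; 25 left.
Line 3: +25 (room for 30) → 25. Pool exhausted.
Total = 16×25 + 17×70 + 21×45 + 4×10 = 2575.

2575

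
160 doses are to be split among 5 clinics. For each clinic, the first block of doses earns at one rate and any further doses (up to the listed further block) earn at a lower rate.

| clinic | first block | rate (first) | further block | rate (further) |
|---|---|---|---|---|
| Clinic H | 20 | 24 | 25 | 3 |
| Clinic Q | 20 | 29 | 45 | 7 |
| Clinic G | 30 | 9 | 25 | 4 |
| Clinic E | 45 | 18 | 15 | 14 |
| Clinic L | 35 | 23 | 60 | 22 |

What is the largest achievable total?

Rank every tier by rate: Clinic Q/first 29 > Clinic H/first 24 > Clinic L/first 23 > Clinic L/second 22 > Clinic E/first 18 > Clinic E/second 14 > Clinic G/first 9 > Clinic Q/second 7 > Clinic G/second 4 > Clinic H/second 3.
Clinic Q first at 29: fill all 20 → 140 left.
Clinic H/first (24): +20 → 120 left.
Clinic L first at 23: fill all 35 → 85 left.
Fill Clinic L second block (60 at 22) → 25 left.
Clinic E first at 18: only 25 left, fill 25.
Total = 29×20 + 24×20 + 23×35 + 22×60 + 18×25 = 3635.

3635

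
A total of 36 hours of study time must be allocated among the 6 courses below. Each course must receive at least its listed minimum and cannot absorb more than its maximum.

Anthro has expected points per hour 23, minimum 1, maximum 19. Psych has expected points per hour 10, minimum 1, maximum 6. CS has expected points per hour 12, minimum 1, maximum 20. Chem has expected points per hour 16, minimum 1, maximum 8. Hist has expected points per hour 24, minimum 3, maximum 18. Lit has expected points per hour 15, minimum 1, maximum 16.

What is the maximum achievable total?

807

Meeting every minimum uses 1+1+1+1+3+1 = 8 hours, leaving 28.
Rank by expected points per hour: Hist 24 > Anthro 23 > Chem 16 > Lit 15 > CS 12 > Psych 10.
Hist: +15 to 18 (cap) → 13 left.
Anthro: +13 (room for 18) → 14. Pool exhausted.
Total = 23×14 + 10×1 + 12×1 + 16×1 + 24×18 + 15×1 = 807.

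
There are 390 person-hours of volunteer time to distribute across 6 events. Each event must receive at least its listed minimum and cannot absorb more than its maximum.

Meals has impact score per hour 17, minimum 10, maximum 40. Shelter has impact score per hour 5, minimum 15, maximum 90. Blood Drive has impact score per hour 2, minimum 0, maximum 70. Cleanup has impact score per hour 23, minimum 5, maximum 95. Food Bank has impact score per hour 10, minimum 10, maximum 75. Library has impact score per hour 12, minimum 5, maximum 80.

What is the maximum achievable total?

Meeting every minimum uses 10+15+0+5+10+5 = 45 person-hours, leaving 345.
Order the events by impact score per hour: Cleanup 23 > Meals 17 > Library 12 > Food Bank 10 > Shelter 5 > Blood Drive 2.
Give Cleanup 90 more to hit its cap of 95 → 255 left.
Give Meals 30 more to hit its cap of 40 → 225 left.
Library: +75 to 80 (cap) → 150 left.
Give Food Bank 65 more to hit its cap of 75 → 85 left.
Shelter takes 75 more to reach its cap of 90 → 10 left.
Blood Drive has room for 70 more but only 10 remain, so it gets 10.
Total = 17×40 + 5×90 + 2×10 + 23×95 + 10×75 + 12×80 = 5045.

5045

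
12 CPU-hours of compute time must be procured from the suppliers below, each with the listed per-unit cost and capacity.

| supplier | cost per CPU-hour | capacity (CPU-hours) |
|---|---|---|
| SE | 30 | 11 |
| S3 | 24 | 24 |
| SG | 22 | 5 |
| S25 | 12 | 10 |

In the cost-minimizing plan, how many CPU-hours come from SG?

2

Use suppliers in increasing cost order.
S25 (12): use full 10 → 2 CPU-hours to go.
Take 2 from SG at 22 to finish.
S3, SE: unused.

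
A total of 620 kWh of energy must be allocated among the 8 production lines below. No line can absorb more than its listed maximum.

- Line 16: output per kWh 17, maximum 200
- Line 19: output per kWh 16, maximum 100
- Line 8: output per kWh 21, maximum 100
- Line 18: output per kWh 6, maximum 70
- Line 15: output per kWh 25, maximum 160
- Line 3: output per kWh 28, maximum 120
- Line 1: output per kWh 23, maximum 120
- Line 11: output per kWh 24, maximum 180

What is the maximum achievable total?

Rank by output per kWh: Line 3 28 > Line 15 25 > Line 11 24 > Line 1 23 > Line 8 21 > Line 16 17 > Line 19 16 > Line 18 6.
Give Line 3 120 to hit its cap of 120 ; 500 left.
Line 15: +160 to 160 (cap) ; 340 left.
Line 11 takes 180 to reach its cap of 180 ; 160 left.
Line 1: +120 to 120 (cap) ; 40 left.
Line 8: +40 (room for 100) → 40. Pool exhausted.
Total = 21×40 + 25×160 + 28×120 + 23×120 + 24×180 = 15280.

15280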